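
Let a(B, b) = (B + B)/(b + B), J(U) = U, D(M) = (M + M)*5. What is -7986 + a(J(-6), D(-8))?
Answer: -343392/43 ≈ -7985.9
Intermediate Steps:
D(M) = 10*M (D(M) = (2*M)*5 = 10*M)
a(B, b) = 2*B/(B + b) (a(B, b) = (2*B)/(B + b) = 2*B/(B + b))
-7986 + a(J(-6), D(-8)) = -7986 + 2*(-6)/(-6 + 10*(-8)) = -7986 + 2*(-6)/(-6 - 80) = -7986 + 2*(-6)/(-86) = -7986 + 2*(-6)*(-1/86) = -7986 + 6/43 = -343392/43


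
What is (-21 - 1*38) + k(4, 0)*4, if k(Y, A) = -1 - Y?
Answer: -79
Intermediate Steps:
(-21 - 1*38) + k(4, 0)*4 = (-21 - 1*38) + (-1 - 1*4)*4 = (-21 - 38) + (-1 - 4)*4 = -59 - 5*4 = -59 - 20 = -79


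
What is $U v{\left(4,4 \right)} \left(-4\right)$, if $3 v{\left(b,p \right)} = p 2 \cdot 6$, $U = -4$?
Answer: $256$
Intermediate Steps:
$v{\left(b,p \right)} = 4 p$ ($v{\left(b,p \right)} = \frac{p 2 \cdot 6}{3} = \frac{2 p 6}{3} = \frac{12 p}{3} = 4 p$)
$U v{\left(4,4 \right)} \left(-4\right) = - 4 \cdot 4 \cdot 4 \left(-4\right) = \left(-4\right) 16 \left(-4\right) = \left(-64\right) \left(-4\right) = 256$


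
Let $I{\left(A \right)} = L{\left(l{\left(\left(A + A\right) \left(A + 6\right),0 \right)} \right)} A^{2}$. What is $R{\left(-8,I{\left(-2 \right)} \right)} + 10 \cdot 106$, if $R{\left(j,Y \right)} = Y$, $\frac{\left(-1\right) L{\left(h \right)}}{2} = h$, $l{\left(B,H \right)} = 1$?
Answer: $1052$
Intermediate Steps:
$L{\left(h \right)} = - 2 h$
$I{\left(A \right)} = - 2 A^{2}$ ($I{\left(A \right)} = \left(-2\right) 1 A^{2} = - 2 A^{2}$)
$R{\left(-8,I{\left(-2 \right)} \right)} + 10 \cdot 106 = - 2 \left(-2\right)^{2} + 10 \cdot 106 = \left(-2\right) 4 + 1060 = -8 + 1060 = 1052$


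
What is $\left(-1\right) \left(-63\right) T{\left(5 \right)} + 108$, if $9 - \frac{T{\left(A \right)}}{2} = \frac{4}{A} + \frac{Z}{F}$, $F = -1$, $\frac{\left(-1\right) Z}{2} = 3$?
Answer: $\frac{1926}{5} \approx 385.2$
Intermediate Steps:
$Z = -6$ ($Z = \left(-2\right) 3 = -6$)
$T{\left(A \right)} = 6 - \frac{8}{A}$ ($T{\left(A \right)} = 18 - 2 \left(\frac{4}{A} - \frac{6}{-1}\right) = 18 - 2 \left(\frac{4}{A} - -6\right) = 18 - 2 \left(\frac{4}{A} + 6\right) = 18 - 2 \left(6 + \frac{4}{A}\right) = 18 - \left(12 + \frac{8}{A}\right) = 6 - \frac{8}{A}$)
$\left(-1\right) \left(-63\right) T{\left(5 \right)} + 108 = \left(-1\right) \left(-63\right) \left(6 - \frac{8}{5}\right) + 108 = 63 \left(6 - \frac{8}{5}\right) + 108 = 63 \cdot \frac{22}{5} + 108 = \frac{1386}{5} + 108 = \frac{1926}{5}$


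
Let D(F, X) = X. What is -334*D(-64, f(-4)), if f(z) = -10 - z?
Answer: 2004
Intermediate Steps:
-334*D(-64, f(-4)) = -334*(-10 - 1*(-4)) = -334*(-10 + 4) = -334*(-6) = 2004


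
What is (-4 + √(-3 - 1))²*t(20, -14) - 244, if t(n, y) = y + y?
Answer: -580 + 448*I ≈ -580.0 + 448.0*I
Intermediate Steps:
t(n, y) = 2*y
(-4 + √(-3 - 1))²*t(20, -14) - 244 = (-4 + √(-3 - 1))²*(2*(-14)) - 244 = (-4 + √(-4))²*(-28) - 244 = (-4 + 2*I)²*(-28) - 244 = -28*(-4 + 2*I)² - 244 = -244 - 28*(-4 + 2*I)²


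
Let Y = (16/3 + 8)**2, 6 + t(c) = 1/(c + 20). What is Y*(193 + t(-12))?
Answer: 99800/3 ≈ 33267.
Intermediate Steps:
t(c) = -6 + 1/(20 + c) (t(c) = -6 + 1/(c + 20) = -6 + 1/(20 + c))
Y = 1600/9 (Y = (16*(1/3) + 8)**2 = (16/3 + 8)**2 = (40/3)**2 = 1600/9 ≈ 177.78)
Y*(193 + t(-12)) = 1600*(193 + (-119 - 6*(-12))/(20 - 12))/9 = 1600*(193 + (-119 + 72)/8)/9 = 1600*(193 + (1/8)*(-47))/9 = 1600*(193 - 47/8)/9 = (1600/9)*(1497/8) = 99800/3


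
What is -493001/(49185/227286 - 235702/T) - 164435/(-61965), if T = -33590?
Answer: -2591298982192061167/38021647522797 ≈ -68153.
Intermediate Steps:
-493001/(49185/227286 - 235702/T) - 164435/(-61965) = -493001/(49185/227286 - 235702/(-33590)) - 164435/(-61965) = -493001/(49185*(1/227286) - 235702*(-1/33590)) - 164435*(-1/61965) = -493001/(5465/25254 + 117851/16795) + 32887/12393 = -493001/3067993829/424140930 + 32887/12393 = -493001*424140930/3067993829 + 32887/12393 = -209101902630930/3067993829 + 32887/12393 = -2591298982192061167/38021647522797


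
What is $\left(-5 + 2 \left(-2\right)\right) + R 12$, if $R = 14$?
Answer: $159$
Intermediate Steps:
$\left(-5 + 2 \left(-2\right)\right) + R 12 = \left(-5 + 2 \left(-2\right)\right) + 14 \cdot 12 = \left(-5 - 4\right) + 168 = -9 + 168 = 159$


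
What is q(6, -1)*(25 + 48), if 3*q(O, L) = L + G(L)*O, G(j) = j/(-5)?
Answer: 73/15 ≈ 4.8667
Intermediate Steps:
G(j) = -j/5 (G(j) = j*(-1/5) = -j/5)
q(O, L) = L/3 - L*O/15 (q(O, L) = (L + (-L/5)*O)/3 = (L - L*O/5)/3 = L/3 - L*O/15)
q(6, -1)*(25 + 48) = ((1/15)*(-1)*(5 - 1*6))*(25 + 48) = ((1/15)*(-1)*(5 - 6))*73 = ((1/15)*(-1)*(-1))*73 = (1/15)*73 = 73/15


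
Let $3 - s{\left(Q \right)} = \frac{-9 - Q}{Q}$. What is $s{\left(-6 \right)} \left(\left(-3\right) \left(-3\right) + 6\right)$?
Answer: $\frac{75}{2} \approx 37.5$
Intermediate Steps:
$s{\left(Q \right)} = 3 - \frac{-9 - Q}{Q}$
$s{\left(-6 \right)} \left(\left(-3\right) \left(-3\right) + 6\right) = \left(4 + \frac{9}{-6}\right) \left(\left(-3\right) \left(-3\right) + 6\right) = \left(4 + 9 \left(- \frac{1}{6}\right)\right) \left(9 + 6\right) = \left(4 - \frac{3}{2}\right) 15 = \frac{5}{2} \cdot 15 = \frac{75}{2}$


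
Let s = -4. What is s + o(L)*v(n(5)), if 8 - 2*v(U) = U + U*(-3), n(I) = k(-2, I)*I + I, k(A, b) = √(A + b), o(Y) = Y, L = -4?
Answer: -40 - 20*√3 ≈ -74.641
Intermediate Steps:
n(I) = I + I*√(-2 + I) (n(I) = √(-2 + I)*I + I = I*√(-2 + I) + I = I + I*√(-2 + I))
v(U) = 4 + U (v(U) = 4 - (U + U*(-3))/2 = 4 - (U - 3*U)/2 = 4 - (-1)*U = 4 + U)
s + o(L)*v(n(5)) = -4 - 4*(4 + 5*(1 + √(-2 + 5))) = -4 - 4*(4 + 5*(1 + √3)) = -4 - 4*(4 + (5 + 5*√3)) = -4 - 4*(9 + 5*√3) = -4 + (-36 - 20*√3) = -40 - 20*√3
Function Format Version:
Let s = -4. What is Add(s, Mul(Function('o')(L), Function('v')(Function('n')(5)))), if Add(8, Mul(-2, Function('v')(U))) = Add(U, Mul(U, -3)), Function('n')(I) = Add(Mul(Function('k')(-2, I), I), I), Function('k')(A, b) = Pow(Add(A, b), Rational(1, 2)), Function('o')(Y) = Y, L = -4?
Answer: Add(-40, Mul(-20, Pow(3, Rational(1, 2)))) ≈ -74.641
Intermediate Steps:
Function('n')(I) = Add(I, Mul(I, Pow(Add(-2, I), Rational(1, 2)))) (Function('n')(I) = Add(Mul(Pow(Add(-2, I), Rational(1, 2)), I), I) = Add(Mul(I, Pow(Add(-2, I), Rational(1, 2))), I) = Add(I, Mul(I, Pow(Add(-2, I), Rational(1, 2)))))
Function('v')(U) = Add(4, U) (Function('v')(U) = Add(4, Mul(Rational(-1, 2), Add(U, Mul(U, -3)))) = Add(4, Mul(Rational(-1, 2), Add(U, Mul(-3, U)))) = Add(4, Mul(Rational(-1, 2), Mul(-2, U))) = Add(4, U))
Add(s, Mul(Function('o')(L), Function('v')(Function('n')(5)))) = Add(-4, Mul(-4, Add(4, Mul(5, Add(1, Pow(Add(-2, 5), Rational(1, 2))))))) = Add(-4, Mul(-4, Add(4, Mul(5, Add(1, Pow(3, Rational(1, 2))))))) = Add(-4, Mul(-4, Add(4, Add(5, Mul(5, Pow(3, Rational(1, 2))))))) = Add(-4, Mul(-4, Add(9, Mul(5, Pow(3, Rational(1, 2)))))) = Add(-4, Add(-36, Mul(-20, Pow(3, Rational(1, 2))))) = Add(-40, Mul(-20, Pow(3, Rational(1, 2))))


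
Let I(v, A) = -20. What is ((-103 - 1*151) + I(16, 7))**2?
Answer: 75076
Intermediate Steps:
((-103 - 1*151) + I(16, 7))**2 = ((-103 - 1*151) - 20)**2 = ((-103 - 151) - 20)**2 = (-254 - 20)**2 = (-274)**2 = 75076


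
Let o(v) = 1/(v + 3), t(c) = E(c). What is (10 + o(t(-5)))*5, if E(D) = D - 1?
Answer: 145/3 ≈ 48.333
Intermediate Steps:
E(D) = -1 + D
t(c) = -1 + c
o(v) = 1/(3 + v)
(10 + o(t(-5)))*5 = (10 + 1/(3 + (-1 - 5)))*5 = (10 + 1/(3 - 6))*5 = (10 + 1/(-3))*5 = (10 - ⅓)*5 = (29/3)*5 = 145/3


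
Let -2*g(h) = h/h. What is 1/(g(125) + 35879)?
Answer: 2/71757 ≈ 2.7872e-5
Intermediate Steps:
g(h) = -1/2 (g(h) = -h/(2*h) = -1/2*1 = -1/2)
1/(g(125) + 35879) = 1/(-1/2 + 35879) = 1/(71757/2) = 2/71757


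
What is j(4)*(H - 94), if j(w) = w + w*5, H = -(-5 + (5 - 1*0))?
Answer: -2256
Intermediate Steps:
H = 0 (H = -(-5 + (5 + 0)) = -(-5 + 5) = -1*0 = 0)
j(w) = 6*w (j(w) = w + 5*w = 6*w)
j(4)*(H - 94) = (6*4)*(0 - 94) = 24*(-94) = -2256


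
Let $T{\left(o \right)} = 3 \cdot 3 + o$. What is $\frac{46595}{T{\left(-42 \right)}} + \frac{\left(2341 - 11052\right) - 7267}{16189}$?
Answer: $- \frac{754853729}{534237} \approx -1413.0$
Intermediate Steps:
$T{\left(o \right)} = 9 + o$
$\frac{46595}{T{\left(-42 \right)}} + \frac{\left(2341 - 11052\right) - 7267}{16189} = \frac{46595}{9 - 42} + \frac{\left(2341 - 11052\right) - 7267}{16189} = \frac{46595}{-33} + \left(-8711 - 7267\right) \frac{1}{16189} = 46595 \left(- \frac{1}{33}\right) - \frac{15978}{16189} = - \frac{46595}{33} - \frac{15978}{16189} = - \frac{754853729}{534237}$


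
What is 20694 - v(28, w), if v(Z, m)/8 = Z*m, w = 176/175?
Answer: 511718/25 ≈ 20469.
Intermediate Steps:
w = 176/175 (w = 176*(1/175) = 176/175 ≈ 1.0057)
v(Z, m) = 8*Z*m (v(Z, m) = 8*(Z*m) = 8*Z*m)
20694 - v(28, w) = 20694 - 8*28*176/175 = 20694 - 1*5632/25 = 20694 - 5632/25 = 511718/25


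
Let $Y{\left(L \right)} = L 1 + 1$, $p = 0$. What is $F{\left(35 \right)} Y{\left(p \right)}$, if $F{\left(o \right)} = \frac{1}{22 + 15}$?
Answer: $\frac{1}{37} \approx 0.027027$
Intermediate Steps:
$Y{\left(L \right)} = 1 + L$ ($Y{\left(L \right)} = L + 1 = 1 + L$)
$F{\left(o \right)} = \frac{1}{37}$
$F{\left(35 \right)} Y{\left(p \right)} = \frac{1 + 0}{37} = \frac{1}{37} \cdot 1 = \frac{1}{37}$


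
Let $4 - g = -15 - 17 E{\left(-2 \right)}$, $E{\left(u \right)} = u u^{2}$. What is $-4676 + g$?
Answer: $-4793$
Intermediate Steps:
$E{\left(u \right)} = u^{3}$
$g = -117$ ($g = 4 - \left(-15 - 17 \left(-2\right)^{3}\right) = 4 - \left(-15 - -136\right) = 4 - \left(-15 + 136\right) = 4 - 121 = -117$)
$-4676 + g = -4676 - 117 = -4793$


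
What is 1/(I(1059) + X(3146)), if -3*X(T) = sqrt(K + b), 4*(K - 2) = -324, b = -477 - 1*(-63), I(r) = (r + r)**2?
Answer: 40373316/181111627204477 + 3*I*sqrt(493)/181111627204477 ≈ 2.2292e-7 + 3.6779e-13*I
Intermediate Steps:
I(r) = 4*r**2 (I(r) = (2*r)**2 = 4*r**2)
b = -414 (b = -477 + 63 = -414)
K = -79 (K = 2 + (1/4)*(-324) = 2 - 81 = -79)
X(T) = -I*sqrt(493)/3 (X(T) = -sqrt(-79 - 414)/3 = -I*sqrt(493)/3)
1/(I(1059) + X(3146)) = 1/(4*1059**2 - I*sqrt(493)/3) = 1/(4*1121481 - I*sqrt(493)/3) = 1/(4485924 - I*sqrt(493)/3)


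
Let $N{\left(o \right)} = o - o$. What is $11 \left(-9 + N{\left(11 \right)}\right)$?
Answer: $-99$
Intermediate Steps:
$N{\left(o \right)} = 0$
$11 \left(-9 + N{\left(11 \right)}\right) = 11 \left(-9 + 0\right) = 11 \left(-9\right) = -99$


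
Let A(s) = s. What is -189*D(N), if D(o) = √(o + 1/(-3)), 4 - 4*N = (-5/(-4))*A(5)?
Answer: -63*I*√129/4 ≈ -178.89*I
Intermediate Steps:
N = -9/16 (N = 1 - (-5/(-4))*5/4 = 1 - (-5*(-¼))*5/4 = 1 - 5*5/16 = 1 - ¼*25/4 = 1 - 25/16 = -9/16 ≈ -0.56250)
D(o) = √(-⅓ + o) (D(o) = √(o + 1*(-⅓)) = √(o - ⅓) = √(-⅓ + o))
-189*D(N) = -63*√(-3 + 9*(-9/16)) = -63*√(-3 - 81/16) = -63*√(-129/16) = -63*I*√129/4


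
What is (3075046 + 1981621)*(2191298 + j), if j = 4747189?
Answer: 35085618242829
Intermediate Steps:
(3075046 + 1981621)*(2191298 + j) = (3075046 + 1981621)*(2191298 + 4747189) = 5056667*6938487 = 35085618242829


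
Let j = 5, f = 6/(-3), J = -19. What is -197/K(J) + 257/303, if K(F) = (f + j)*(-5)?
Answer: 21182/1515 ≈ 13.982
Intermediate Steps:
f = -2 (f = 6*(-⅓) = -2)
K(F) = -15 (K(F) = (-2 + 5)*(-5) = 3*(-5) = -15)
-197/K(J) + 257/303 = -197/(-15) + 257/303 = -197*(-1/15) + 257*(1/303) = 197/15 + 257/303 = 21182/1515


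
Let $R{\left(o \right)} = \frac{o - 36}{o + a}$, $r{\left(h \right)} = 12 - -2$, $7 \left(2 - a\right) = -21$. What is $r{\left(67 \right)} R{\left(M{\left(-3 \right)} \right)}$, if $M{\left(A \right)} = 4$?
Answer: $- \frac{448}{9} \approx -49.778$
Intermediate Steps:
$a = 5$ ($a = 2 - -3 = 2 + 3 = 5$)
$r{\left(h \right)} = 14$ ($r{\left(h \right)} = 12 + 2 = 14$)
$R{\left(o \right)} = \frac{-36 + o}{5 + o}$ ($R{\left(o \right)} = \frac{o - 36}{o + 5} = \frac{-36 + o}{5 + o}$)
$r{\left(67 \right)} R{\left(M{\left(-3 \right)} \right)} = 14 \frac{-36 + 4}{5 + 4} = 14 \cdot \frac{1}{9} \left(-32\right) = 14 \left(- \frac{32}{9}\right) = - \frac{448}{9}$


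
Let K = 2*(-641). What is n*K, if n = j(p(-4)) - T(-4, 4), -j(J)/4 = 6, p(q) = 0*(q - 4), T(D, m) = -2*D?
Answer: 41024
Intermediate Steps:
p(q) = 0 (p(q) = 0*(-4 + q) = 0)
j(J) = -24 (j(J) = -4*6 = -24)
K = -1282
n = -32 (n = -24 - (-2)*(-4) = -24 - 1*8 = -24 - 8 = -32)
n*K = -32*(-1282) = 41024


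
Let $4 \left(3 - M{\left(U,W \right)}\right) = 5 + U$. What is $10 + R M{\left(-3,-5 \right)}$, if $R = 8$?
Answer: $30$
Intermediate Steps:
$M{\left(U,W \right)} = \frac{7}{4} - \frac{U}{4}$ ($M{\left(U,W \right)} = 3 - \frac{5 + U}{4} = 3 - \left(\frac{5}{4} + \frac{U}{4}\right) = \frac{7}{4} - \frac{U}{4}$)
$10 + R M{\left(-3,-5 \right)} = 10 + 8 \left(\frac{7}{4} - - \frac{3}{4}\right) = 10 + 8 \left(\frac{7}{4} + \frac{3}{4}\right) = 10 + 8 \cdot \frac{5}{2} = 10 + 20 = 30$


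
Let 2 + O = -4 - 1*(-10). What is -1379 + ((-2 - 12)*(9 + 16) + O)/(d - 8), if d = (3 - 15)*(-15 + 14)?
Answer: -2931/2 ≈ -1465.5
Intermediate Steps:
O = 4 (O = -2 + (-4 - 1*(-10)) = -2 + (-4 + 10) = -2 + 6 = 4)
d = 12 (d = -12*(-1) = 12)
-1379 + ((-2 - 12)*(9 + 16) + O)/(d - 8) = -1379 + ((-2 - 12)*(9 + 16) + 4)/(12 - 8) = -1379 + (-14*25 + 4)/4 = -1379 + (-350 + 4)*(1/4) = -1379 - 346*1/4 = -1379 - 173/2 = -2931/2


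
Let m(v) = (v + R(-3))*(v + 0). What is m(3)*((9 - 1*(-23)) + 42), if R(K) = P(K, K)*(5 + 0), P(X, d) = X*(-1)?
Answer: 3996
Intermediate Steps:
P(X, d) = -X
R(K) = -5*K (R(K) = (-K)*(5 + 0) = -K*5 = -5*K)
m(v) = v*(15 + v) (m(v) = (v - 5*(-3))*(v + 0) = (v + 15)*v = (15 + v)*v = v*(15 + v))
m(3)*((9 - 1*(-23)) + 42) = (3*(15 + 3))*((9 - 1*(-23)) + 42) = (3*18)*((9 + 23) + 42) = 54*(32 + 42) = 54*74 = 3996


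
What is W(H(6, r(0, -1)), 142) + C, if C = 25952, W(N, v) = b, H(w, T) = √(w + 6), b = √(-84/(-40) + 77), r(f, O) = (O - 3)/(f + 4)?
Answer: 25952 + √7910/10 ≈ 25961.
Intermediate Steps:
r(f, O) = (-3 + O)/(4 + f)
b = √7910/10 (b = √(-84*(-1/40) + 77) = √(21/10 + 77) = √(791/10) = √7910/10 ≈ 8.8938)
H(w, T) = √(6 + w)
W(N, v) = √7910/10
W(H(6, r(0, -1)), 142) + C = √7910/10 + 25952 = 25952 + √7910/10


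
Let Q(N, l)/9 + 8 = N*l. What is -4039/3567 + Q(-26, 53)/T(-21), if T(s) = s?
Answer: 2114759/3567 ≈ 592.87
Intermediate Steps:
Q(N, l) = -72 + 9*N*l (Q(N, l) = -72 + 9*(N*l) = -72 + 9*N*l)
-4039/3567 + Q(-26, 53)/T(-21) = -4039/3567 + (-72 + 9*(-26)*53)/(-21) = -4039*1/3567 + (-72 - 12402)*(-1/21) = -4039/3567 - 12474*(-1/21) = -4039/3567 + 594 = 2114759/3567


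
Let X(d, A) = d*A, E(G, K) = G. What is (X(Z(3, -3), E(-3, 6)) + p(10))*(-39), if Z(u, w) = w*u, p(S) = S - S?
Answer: -1053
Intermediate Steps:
p(S) = 0
Z(u, w) = u*w
X(d, A) = A*d
(X(Z(3, -3), E(-3, 6)) + p(10))*(-39) = (-9*(-3) + 0)*(-39) = (-3*(-9) + 0)*(-39) = (27 + 0)*(-39) = 27*(-39) = -1053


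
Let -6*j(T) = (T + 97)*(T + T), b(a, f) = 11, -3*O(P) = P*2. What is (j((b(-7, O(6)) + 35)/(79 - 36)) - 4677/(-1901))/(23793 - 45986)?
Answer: 342816463/234021789471 ≈ 0.0014649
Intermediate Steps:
O(P) = -2*P/3 (O(P) = -P*2/3 = -2*P/3)
j(T) = -T*(97 + T)/3 (j(T) = -(T + 97)*(T + T)/6 = -(97 + T)*2*T/6 = -T*(97 + T)/3)
(j((b(-7, O(6)) + 35)/(79 - 36)) - 4677/(-1901))/(23793 - 45986) = (-(11 + 35)/(79 - 36)*(97 + (11 + 35)/(79 - 36))/3 - 4677/(-1901))/(23793 - 45986) = (-46/43*(97 + 46/43)/3 - 4677*(-1/1901))/(-22193) = (-46*(1/43)*(97 + 46*(1/43))/3 + 4677/1901)*(-1/22193) = (-⅓*46/43*(97 + 46/43) + 4677/1901)*(-1/22193) = (-⅓*46/43*4217/43 + 4677/1901)*(-1/22193) = (-193982/5547 + 4677/1901)*(-1/22193) = -342816463/10544847*(-1/22193) = 342816463/234021789471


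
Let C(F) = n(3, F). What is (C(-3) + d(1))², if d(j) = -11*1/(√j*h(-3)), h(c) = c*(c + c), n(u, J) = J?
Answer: 4225/324 ≈ 13.040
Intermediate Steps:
h(c) = 2*c² (h(c) = c*(2*c) = 2*c²)
C(F) = F
d(j) = -11/(18*√j) (d(j) = -11*1/(18*√j) = -11/(18*√j))
(C(-3) + d(1))² = (-3 - 11/(18*√1))² = (-3 - 11/18*1)² = (-3 - 11/18)² = (-65/18)² = 4225/324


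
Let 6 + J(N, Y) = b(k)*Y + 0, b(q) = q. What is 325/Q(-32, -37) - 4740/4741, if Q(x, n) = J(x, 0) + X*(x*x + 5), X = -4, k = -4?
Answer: -21079105/19542402 ≈ -1.0786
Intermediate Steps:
J(N, Y) = -6 - 4*Y (J(N, Y) = -6 + (-4*Y + 0) = -6 - 4*Y)
Q(x, n) = -26 - 4*x² (Q(x, n) = (-6 - 4*0) - 4*(x*x + 5) = (-6 + 0) - 4*(x² + 5) = -6 - 4*(5 + x²) = -6 + (-20 - 4*x²) = -26 - 4*x²)
325/Q(-32, -37) - 4740/4741 = 325/(-26 - 4*(-32)²) - 4740/4741 = 325/(-26 - 4*1024) - 4740*1/4741 = 325/(-26 - 4096) - 4740/4741 = 325/(-4122) - 4740/4741 = 325*(-1/4122) - 4740/4741 = -325/4122 - 4740/4741 = -21079105/19542402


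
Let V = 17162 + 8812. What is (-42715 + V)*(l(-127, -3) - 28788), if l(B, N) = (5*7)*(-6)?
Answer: 485455518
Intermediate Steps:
l(B, N) = -210 (l(B, N) = 35*(-6) = -210)
V = 25974
(-42715 + V)*(l(-127, -3) - 28788) = (-42715 + 25974)*(-210 - 28788) = -16741*(-28998) = 485455518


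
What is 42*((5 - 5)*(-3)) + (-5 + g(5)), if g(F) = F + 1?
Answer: 1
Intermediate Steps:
g(F) = 1 + F
42*((5 - 5)*(-3)) + (-5 + g(5)) = 42*((5 - 5)*(-3)) + (-5 + (1 + 5)) = 42*(0*(-3)) + (-5 + 6) = 42*0 + 1 = 0 + 1 = 1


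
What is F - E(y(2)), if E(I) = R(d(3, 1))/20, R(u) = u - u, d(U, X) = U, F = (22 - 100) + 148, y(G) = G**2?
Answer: 70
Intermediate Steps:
F = 70 (F = -78 + 148 = 70)
R(u) = 0
E(I) = 0 (E(I) = 0/20 = 0*(1/20) = 0)
F - E(y(2)) = 70 - 1*0 = 70 + 0 = 70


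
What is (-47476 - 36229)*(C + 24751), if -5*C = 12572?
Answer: -1861314603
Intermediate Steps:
C = -12572/5 (C = -⅕*12572 = -12572/5 ≈ -2514.4)
(-47476 - 36229)*(C + 24751) = (-47476 - 36229)*(-12572/5 + 24751) = -83705*111183/5 = -1861314603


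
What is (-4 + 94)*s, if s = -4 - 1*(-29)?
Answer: 2250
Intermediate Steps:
s = 25 (s = -4 + 29 = 25)
(-4 + 94)*s = (-4 + 94)*25 = 90*25 = 2250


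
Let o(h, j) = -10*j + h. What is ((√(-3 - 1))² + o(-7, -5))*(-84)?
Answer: -3276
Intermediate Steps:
o(h, j) = h - 10*j
((√(-3 - 1))² + o(-7, -5))*(-84) = ((√(-3 - 1))² + (-7 - 10*(-5)))*(-84) = ((√(-4))² + (-7 + 50))*(-84) = ((2*I)² + 43)*(-84) = (-4 + 43)*(-84) = 39*(-84) = -3276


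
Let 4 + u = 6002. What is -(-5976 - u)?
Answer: 11974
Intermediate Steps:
u = 5998 (u = -4 + 6002 = 5998)
-(-5976 - u) = -(-5976 - 1*5998) = -(-5976 - 5998) = -1*(-11974) = 11974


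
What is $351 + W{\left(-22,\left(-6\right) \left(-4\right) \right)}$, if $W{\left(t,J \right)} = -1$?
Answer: $350$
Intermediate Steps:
$351 + W{\left(-22,\left(-6\right) \left(-4\right) \right)} = 351 - 1 = 350$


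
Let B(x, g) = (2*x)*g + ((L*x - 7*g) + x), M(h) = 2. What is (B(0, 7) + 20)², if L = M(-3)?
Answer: 841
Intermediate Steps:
L = 2
B(x, g) = -7*g + 3*x + 2*g*x (B(x, g) = (2*x)*g + ((2*x - 7*g) + x) = 2*g*x + ((-7*g + 2*x) + x) = 2*g*x + (-7*g + 3*x) = -7*g + 3*x + 2*g*x)
(B(0, 7) + 20)² = ((-7*7 + 3*0 + 2*7*0) + 20)² = ((-49 + 0 + 0) + 20)² = (-49 + 20)² = (-29)² = 841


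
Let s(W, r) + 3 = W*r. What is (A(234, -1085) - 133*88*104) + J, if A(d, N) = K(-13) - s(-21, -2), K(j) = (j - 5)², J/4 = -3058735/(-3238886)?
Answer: -1970744271963/1619443 ≈ -1.2169e+6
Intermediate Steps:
J = 6117470/1619443 (J = 4*(-3058735/(-3238886)) = 4*(-3058735*(-1/3238886)) = 4*(3058735/3238886) = 6117470/1619443 ≈ 3.7775)
s(W, r) = -3 + W*r
K(j) = (-5 + j)²
A(d, N) = 285 (A(d, N) = (-5 - 13)² - (-3 - 21*(-2)) = (-18)² - (-3 + 42) = 324 - 1*39 = 324 - 39 = 285)
(A(234, -1085) - 133*88*104) + J = (285 - 133*88*104) + 6117470/1619443 = (285 - 11704*104) + 6117470/1619443 = (285 - 1217216) + 6117470/1619443 = -1216931 + 6117470/1619443 = -1970744271963/1619443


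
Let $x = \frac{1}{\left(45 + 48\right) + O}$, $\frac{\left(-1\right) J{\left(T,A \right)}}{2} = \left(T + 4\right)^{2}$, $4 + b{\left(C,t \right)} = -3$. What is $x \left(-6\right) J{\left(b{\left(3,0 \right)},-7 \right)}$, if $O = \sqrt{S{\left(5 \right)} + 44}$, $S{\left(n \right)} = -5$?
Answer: $\frac{1674}{1435} - \frac{18 \sqrt{39}}{1435} \approx 1.0882$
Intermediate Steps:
$O = \sqrt{39}$ ($O = \sqrt{-5 + 44} = \sqrt{39} \approx 6.245$)
$b{\left(C,t \right)} = -7$ ($b{\left(C,t \right)} = -4 - 3 = -7$)
$J{\left(T,A \right)} = - 2 \left(4 + T\right)^{2}$ ($J{\left(T,A \right)} = - 2 \left(T + 4\right)^{2} = - 2 \left(4 + T\right)^{2}$)
$x = \frac{1}{93 + \sqrt{39}}$ ($x = \frac{1}{\left(45 + 48\right) + \sqrt{39}} = \frac{1}{93 + \sqrt{39}} \approx 0.010076$)
$x \left(-6\right) J{\left(b{\left(3,0 \right)},-7 \right)} = \left(\frac{31}{2870} - \frac{\sqrt{39}}{8610}\right) \left(-6\right) \left(- 2 \left(4 - 7\right)^{2}\right) = \left(- \frac{93}{1435} + \frac{\sqrt{39}}{1435}\right) \left(- 2 \left(-3\right)^{2}\right) = \left(- \frac{93}{1435} + \frac{\sqrt{39}}{1435}\right) \left(\left(-2\right) 9\right) = \left(- \frac{93}{1435} + \frac{\sqrt{39}}{1435}\right) \left(-18\right) = \frac{1674}{1435} - \frac{18 \sqrt{39}}{1435}$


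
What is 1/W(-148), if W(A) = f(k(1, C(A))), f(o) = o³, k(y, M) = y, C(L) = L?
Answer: 1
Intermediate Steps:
W(A) = 1 (W(A) = 1³ = 1)
1/W(-148) = 1/1 = 1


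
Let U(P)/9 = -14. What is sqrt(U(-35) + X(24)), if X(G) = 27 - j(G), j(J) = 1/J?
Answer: I*sqrt(14262)/12 ≈ 9.952*I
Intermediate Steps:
U(P) = -126 (U(P) = 9*(-14) = -126)
X(G) = 27 - 1/G
sqrt(U(-35) + X(24)) = sqrt(-126 + (27 - 1/24)) = sqrt(-126 + 647/24) = sqrt(-2377/24) = I*sqrt(14262)/12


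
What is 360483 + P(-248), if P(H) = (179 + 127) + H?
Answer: 360541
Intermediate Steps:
P(H) = 306 + H
360483 + P(-248) = 360483 + (306 - 248) = 360483 + 58 = 360541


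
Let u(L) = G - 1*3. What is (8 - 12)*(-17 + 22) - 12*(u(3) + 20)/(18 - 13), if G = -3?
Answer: -268/5 ≈ -53.600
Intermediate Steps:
u(L) = -6 (u(L) = -3 - 1*3 = -3 - 3 = -6)
(8 - 12)*(-17 + 22) - 12*(u(3) + 20)/(18 - 13) = (8 - 12)*(-17 + 22) - 12*(-6 + 20)/(18 - 13) = -4*5 - 168/5 = -20 - 168/5 = -268/5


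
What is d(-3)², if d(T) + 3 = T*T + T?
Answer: 9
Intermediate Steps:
d(T) = -3 + T + T² (d(T) = -3 + (T*T + T) = -3 + (T² + T) = -3 + (T + T²) = -3 + T + T²)
d(-3)² = (-3 - 3 + (-3)²)² = (-3 - 3 + 9)² = 3² = 9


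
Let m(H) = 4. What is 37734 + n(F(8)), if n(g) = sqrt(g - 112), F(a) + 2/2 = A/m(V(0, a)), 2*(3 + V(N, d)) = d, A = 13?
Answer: 37734 + I*sqrt(439)/2 ≈ 37734.0 + 10.476*I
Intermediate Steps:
V(N, d) = -3 + d/2
F(a) = 9/4 (F(a) = -1 + 13/4 = 9/4)
n(g) = sqrt(-112 + g)
37734 + n(F(8)) = 37734 + sqrt(-112 + 9/4) = 37734 + sqrt(-439/4) = 37734 + I*sqrt(439)/2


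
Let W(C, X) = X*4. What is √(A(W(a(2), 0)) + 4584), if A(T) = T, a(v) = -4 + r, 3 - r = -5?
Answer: 2*√1146 ≈ 67.705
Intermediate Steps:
r = 8 (r = 3 - 1*(-5) = 3 + 5 = 8)
a(v) = 4 (a(v) = -4 + 8 = 4)
W(C, X) = 4*X
√(A(W(a(2), 0)) + 4584) = √(4*0 + 4584) = √(0 + 4584) = √4584 = 2*√1146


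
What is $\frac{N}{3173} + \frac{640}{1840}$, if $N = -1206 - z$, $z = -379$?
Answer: $\frac{6363}{72979} \approx 0.087189$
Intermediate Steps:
$N = -827$ ($N = -1206 - -379 = -1206 + 379 = -827$)
$\frac{N}{3173} + \frac{640}{1840} = - \frac{827}{3173} + \frac{640}{1840} = \left(-827\right) \frac{1}{3173} + 640 \cdot \frac{1}{1840} = - \frac{827}{3173} + \frac{8}{23} = \frac{6363}{72979}$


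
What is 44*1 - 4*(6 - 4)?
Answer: 36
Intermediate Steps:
44*1 - 4*(6 - 4) = 44 - 4*2 = 44 - 8 = 36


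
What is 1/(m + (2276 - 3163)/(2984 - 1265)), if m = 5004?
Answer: 1719/8600989 ≈ 0.00019986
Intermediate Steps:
1/(m + (2276 - 3163)/(2984 - 1265)) = 1/(5004 + (2276 - 3163)/(2984 - 1265)) = 1/(5004 - 887/1719) = 1/(8600989/1719) = 1719/8600989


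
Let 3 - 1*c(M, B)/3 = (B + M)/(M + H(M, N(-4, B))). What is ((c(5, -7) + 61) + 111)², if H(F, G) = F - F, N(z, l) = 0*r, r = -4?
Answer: 829921/25 ≈ 33197.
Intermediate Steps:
N(z, l) = 0 (N(z, l) = 0*(-4) = 0)
H(F, G) = 0
c(M, B) = 9 - 3*(B + M)/M (c(M, B) = 9 - 3*(B + M)/(M + 0) = 9 - 3*(B + M)/M)
((c(5, -7) + 61) + 111)² = (((6 - 3*(-7)/5) + 61) + 111)² = (((6 - 3*(-7)*⅕) + 61) + 111)² = (((6 + 21/5) + 61) + 111)² = ((51/5 + 61) + 111)² = (356/5 + 111)² = (911/5)² = 829921/25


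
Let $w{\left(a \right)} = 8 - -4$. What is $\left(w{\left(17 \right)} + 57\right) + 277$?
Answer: $346$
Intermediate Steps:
$w{\left(a \right)} = 12$ ($w{\left(a \right)} = 8 + 4 = 12$)
$\left(w{\left(17 \right)} + 57\right) + 277 = \left(12 + 57\right) + 277 = 69 + 277 = 346$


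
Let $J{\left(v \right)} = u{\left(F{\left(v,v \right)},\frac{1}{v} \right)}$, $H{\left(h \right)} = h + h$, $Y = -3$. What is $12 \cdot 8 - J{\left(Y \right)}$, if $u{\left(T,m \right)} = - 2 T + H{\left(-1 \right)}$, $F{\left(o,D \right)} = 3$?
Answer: $104$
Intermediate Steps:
$H{\left(h \right)} = 2 h$
$u{\left(T,m \right)} = -2 - 2 T$ ($u{\left(T,m \right)} = - 2 T + 2 \left(-1\right) = - 2 T - 2 = -2 - 2 T$)
$J{\left(v \right)} = -8$ ($J{\left(v \right)} = -2 - 6 = -8$)
$12 \cdot 8 - J{\left(Y \right)} = 12 \cdot 8 - -8 = 96 + 8 = 104$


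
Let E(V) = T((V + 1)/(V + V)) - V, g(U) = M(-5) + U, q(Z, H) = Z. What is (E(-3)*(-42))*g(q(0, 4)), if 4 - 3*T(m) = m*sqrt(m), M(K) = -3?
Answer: 546 - 14*sqrt(3)/3 ≈ 537.92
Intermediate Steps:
g(U) = -3 + U
T(m) = 4/3 - m**(3/2)/3 (T(m) = 4/3 - m*sqrt(m)/3 = 4/3 - m**(3/2)/3)
E(V) = 4/3 - V - sqrt(2)*((1 + V)/V)**(3/2)/12 (E(V) = (4/3 - ((V + 1)/(V + V))**(3/2)/3) - V = (4/3 - ((1/(2*V))*(1 + V))**(3/2)/3) - V = (4/3 - ((1 + V)/(2*V))**(3/2)/3) - V = (4/3 - sqrt(2)*((1 + V)/V)**(3/2)/4/3) - V = (4/3 - sqrt(2)*((1 + V)/V)**(3/2)/12) - V = 4/3 - V - sqrt(2)*((1 + V)/V)**(3/2)/12)
(E(-3)*(-42))*g(q(0, 4)) = ((4/3 - 1*(-3) - sqrt(2)*((1 - 3)/(-3))**(3/2)/12)*(-42))*(-3 + 0) = ((4/3 + 3 - sqrt(2)*(-1/3*(-2))**(3/2)/12)*(-42))*(-3) = ((4/3 + 3 - sqrt(2)*(2/3)**(3/2)/12)*(-42))*(-3) = ((4/3 + 3 - sqrt(2)*2*sqrt(6)/9/12)*(-42))*(-3) = ((4/3 + 3 - sqrt(3)/27)*(-42))*(-3) = ((13/3 - sqrt(3)/27)*(-42))*(-3) = (-182 + 14*sqrt(3)/9)*(-3) = 546 - 14*sqrt(3)/3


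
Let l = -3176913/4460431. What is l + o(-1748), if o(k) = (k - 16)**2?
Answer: 13879502124063/4460431 ≈ 3.1117e+6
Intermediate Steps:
o(k) = (-16 + k)**2
l = -3176913/4460431 (l = -3176913*1/4460431 = -3176913/4460431 ≈ -0.71224)
l + o(-1748) = -3176913/4460431 + (-16 - 1748)**2 = -3176913/4460431 + (-1764)**2 = -3176913/4460431 + 3111696 = 13879502124063/4460431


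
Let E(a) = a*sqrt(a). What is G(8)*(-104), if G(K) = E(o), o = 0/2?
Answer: 0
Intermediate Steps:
o = 0 (o = 0*(1/2) = 0)
E(a) = a**(3/2)
G(K) = 0 (G(K) = 0**(3/2) = 0)
G(8)*(-104) = 0*(-104) = 0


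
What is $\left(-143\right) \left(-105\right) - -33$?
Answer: $15048$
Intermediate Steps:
$\left(-143\right) \left(-105\right) - -33 = 15015 + \left(-33 + 66\right) = 15015 + 33 = 15048$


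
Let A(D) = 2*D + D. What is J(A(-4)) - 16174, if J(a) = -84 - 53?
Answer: -16311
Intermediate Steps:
A(D) = 3*D
J(a) = -137
J(A(-4)) - 16174 = -137 - 16174 = -16311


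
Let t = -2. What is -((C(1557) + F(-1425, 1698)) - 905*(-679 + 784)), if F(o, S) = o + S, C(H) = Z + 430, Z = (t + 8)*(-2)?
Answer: 94334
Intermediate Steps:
Z = -12 (Z = (-2 + 8)*(-2) = 6*(-2) = -12)
C(H) = 418 (C(H) = -12 + 430 = 418)
F(o, S) = S + o
-((C(1557) + F(-1425, 1698)) - 905*(-679 + 784)) = -((418 + (1698 - 1425)) - 905*(-679 + 784)) = -((418 + 273) - 905*105) = -(691 - 95025) = -1*(-94334) = 94334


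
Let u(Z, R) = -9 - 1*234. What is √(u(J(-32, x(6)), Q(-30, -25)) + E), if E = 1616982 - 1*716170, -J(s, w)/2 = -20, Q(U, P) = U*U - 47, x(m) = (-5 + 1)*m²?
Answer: √900569 ≈ 948.98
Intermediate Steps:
x(m) = -4*m²
Q(U, P) = -47 + U² (Q(U, P) = U² - 47 = -47 + U²)
J(s, w) = 40 (J(s, w) = -2*(-20) = 40)
u(Z, R) = -243 (u(Z, R) = -9 - 234 = -243)
E = 900812 (E = 1616982 - 716170 = 900812)
√(u(J(-32, x(6)), Q(-30, -25)) + E) = √(-243 + 900812) = √900569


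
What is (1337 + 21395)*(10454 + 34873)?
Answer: 1030373364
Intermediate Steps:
(1337 + 21395)*(10454 + 34873) = 22732*45327 = 1030373364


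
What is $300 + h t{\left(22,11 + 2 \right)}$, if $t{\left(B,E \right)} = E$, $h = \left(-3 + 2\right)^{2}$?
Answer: $313$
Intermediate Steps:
$h = 1$ ($h = \left(-1\right)^{2} = 1$)
$300 + h t{\left(22,11 + 2 \right)} = 300 + 1 \left(11 + 2\right) = 300 + 1 \cdot 13 = 300 + 13 = 313$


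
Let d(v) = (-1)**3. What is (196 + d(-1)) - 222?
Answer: -27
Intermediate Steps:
d(v) = -1
(196 + d(-1)) - 222 = (196 - 1) - 222 = 195 - 222 = -27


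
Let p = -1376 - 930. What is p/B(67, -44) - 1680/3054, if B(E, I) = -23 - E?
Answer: 574277/22905 ≈ 25.072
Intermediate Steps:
p = -2306
p/B(67, -44) - 1680/3054 = -2306/(-23 - 1*67) - 1680/3054 = -2306/(-23 - 67) - 1680*1/3054 = -2306/(-90) - 280/509 = -2306*(-1/90) - 280/509 = 1153/45 - 280/509 = 574277/22905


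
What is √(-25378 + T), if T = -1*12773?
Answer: 9*I*√471 ≈ 195.32*I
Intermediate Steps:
T = -12773
√(-25378 + T) = √(-25378 - 12773) = √(-38151) = 9*I*√471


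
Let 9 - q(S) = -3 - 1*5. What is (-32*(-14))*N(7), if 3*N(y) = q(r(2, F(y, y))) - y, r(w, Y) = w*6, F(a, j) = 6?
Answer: 4480/3 ≈ 1493.3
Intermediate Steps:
r(w, Y) = 6*w
q(S) = 17 (q(S) = 9 - (-3 - 1*5) = 9 - (-3 - 5) = 9 - 1*(-8) = 9 + 8 = 17)
N(y) = 17/3 - y/3 (N(y) = (17 - y)/3 = 17/3 - y/3)
(-32*(-14))*N(7) = (-32*(-14))*(17/3 - ⅓*7) = 448*(17/3 - 7/3) = 448*(10/3) = 4480/3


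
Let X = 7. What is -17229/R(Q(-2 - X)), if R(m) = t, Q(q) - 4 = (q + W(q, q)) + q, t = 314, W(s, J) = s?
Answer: -17229/314 ≈ -54.869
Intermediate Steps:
Q(q) = 4 + 3*q (Q(q) = 4 + ((q + q) + q) = 4 + (2*q + q) = 4 + 3*q)
R(m) = 314
-17229/R(Q(-2 - X)) = -17229/314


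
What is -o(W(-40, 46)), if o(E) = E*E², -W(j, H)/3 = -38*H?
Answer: -144207566784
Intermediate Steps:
W(j, H) = 114*H (W(j, H) = -(-114)*H = 114*H)
o(E) = E³
-o(W(-40, 46)) = -(114*46)³ = -1*5244³ = -1*144207566784 = -144207566784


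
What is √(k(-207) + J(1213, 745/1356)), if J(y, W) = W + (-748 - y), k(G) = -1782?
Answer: I*√1720344657/678 ≈ 61.176*I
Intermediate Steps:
J(y, W) = -748 + W - y
√(k(-207) + J(1213, 745/1356)) = √(-1782 + (-748 + 745/1356 - 1*1213)) = √(-1782 + (-748 + 745*(1/1356) - 1213)) = √(-1782 + (-748 + 745/1356 - 1213)) = √(-1782 - 2658371/1356) = √(-5074763/1356) = I*√1720344657/678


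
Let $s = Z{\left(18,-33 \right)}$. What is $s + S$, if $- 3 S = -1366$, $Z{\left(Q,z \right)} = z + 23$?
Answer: $\frac{1336}{3} \approx 445.33$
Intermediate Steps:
$Z{\left(Q,z \right)} = 23 + z$
$s = -10$ ($s = 23 - 33 = -10$)
$S = \frac{1366}{3}$ ($S = \left(- \frac{1}{3}\right) \left(-1366\right) = \frac{1366}{3} \approx 455.33$)
$s + S = -10 + \frac{1366}{3} = \frac{1336}{3}$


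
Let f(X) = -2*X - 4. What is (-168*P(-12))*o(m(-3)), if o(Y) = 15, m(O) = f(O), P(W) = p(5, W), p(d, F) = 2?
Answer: -5040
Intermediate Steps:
f(X) = -4 - 2*X
P(W) = 2
m(O) = -4 - 2*O
(-168*P(-12))*o(m(-3)) = -168*2*15 = -336*15 = -5040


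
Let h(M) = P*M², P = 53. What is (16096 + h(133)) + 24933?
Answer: 978546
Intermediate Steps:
h(M) = 53*M²
(16096 + h(133)) + 24933 = (16096 + 53*133²) + 24933 = (16096 + 53*17689) + 24933 = (16096 + 937517) + 24933 = 953613 + 24933 = 978546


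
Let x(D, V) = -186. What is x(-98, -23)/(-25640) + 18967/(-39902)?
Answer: -119723027/255771820 ≈ -0.46809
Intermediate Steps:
x(-98, -23)/(-25640) + 18967/(-39902) = -186/(-25640) + 18967/(-39902) = -186*(-1/25640) + 18967*(-1/39902) = 93/12820 - 18967/39902 = -119723027/255771820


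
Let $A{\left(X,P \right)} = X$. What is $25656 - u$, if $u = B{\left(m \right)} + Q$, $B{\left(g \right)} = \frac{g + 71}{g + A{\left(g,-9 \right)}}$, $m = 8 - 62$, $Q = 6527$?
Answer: $\frac{2065949}{108} \approx 19129.0$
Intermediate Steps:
$m = -54$
$B{\left(g \right)} = \frac{71 + g}{2 g}$ ($B{\left(g \right)} = \frac{g + 71}{g + g} = \frac{71 + g}{2 g}$)
$u = \frac{704899}{108}$ ($u = \frac{71 - 54}{2 \left(-54\right)} + 6527 = \frac{1}{2} \left(- \frac{1}{54}\right) 17 + 6527 = - \frac{17}{108} + 6527 = \frac{704899}{108} \approx 6526.8$)
$25656 - u = 25656 - \frac{704899}{108} = \frac{2065949}{108}$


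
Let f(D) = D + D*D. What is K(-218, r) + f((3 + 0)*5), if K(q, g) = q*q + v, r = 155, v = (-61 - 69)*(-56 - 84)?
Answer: 65964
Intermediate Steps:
v = 18200 (v = -130*(-140) = 18200)
K(q, g) = 18200 + q² (K(q, g) = q*q + 18200 = q² + 18200 = 18200 + q²)
f(D) = D + D²
K(-218, r) + f((3 + 0)*5) = (18200 + (-218)²) + ((3 + 0)*5)*(1 + (3 + 0)*5) = (18200 + 47524) + (3*5)*(1 + 3*5) = 65724 + 15*(1 + 15) = 65724 + 15*16 = 65724 + 240 = 65964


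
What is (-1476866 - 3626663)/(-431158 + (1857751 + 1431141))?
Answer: -5103529/2857734 ≈ -1.7859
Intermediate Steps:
(-1476866 - 3626663)/(-431158 + (1857751 + 1431141)) = -5103529/(-431158 + 3288892) = -5103529/2857734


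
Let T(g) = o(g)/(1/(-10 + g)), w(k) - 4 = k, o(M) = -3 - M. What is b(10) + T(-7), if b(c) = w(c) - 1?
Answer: -55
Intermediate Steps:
w(k) = 4 + k
T(g) = (-10 + g)*(-3 - g) (T(g) = (-3 - g)/(1/(-10 + g)) = (-3 - g)*(-10 + g) = (-10 + g)*(-3 - g))
b(c) = 3 + c (b(c) = (4 + c) - 1 = 3 + c)
b(10) + T(-7) = (3 + 10) - (-10 - 7)*(3 - 7) = 13 - 1*(-17)*(-4) = 13 - 68 = -55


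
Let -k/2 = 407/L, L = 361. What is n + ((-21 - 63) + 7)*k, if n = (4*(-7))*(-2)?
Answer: 82894/361 ≈ 229.62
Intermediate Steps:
n = 56 (n = -28*(-2) = 56)
k = -814/361 ≈ -2.2548
n + ((-21 - 63) + 7)*k = 56 + ((-21 - 63) + 7)*(-814/361) = 56 + (-84 + 7)*(-814/361) = 56 - 77*(-814/361) = 56 + 62678/361 = 82894/361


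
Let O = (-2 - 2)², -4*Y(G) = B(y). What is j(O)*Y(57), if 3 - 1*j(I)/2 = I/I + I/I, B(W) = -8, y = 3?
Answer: 4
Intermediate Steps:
Y(G) = 2 (Y(G) = -¼*(-8) = 2)
O = 16 (O = (-4)² = 16)
j(I) = 2 (j(I) = 6 - 2*(I/I + I/I) = 6 - 2*(1 + 1) = 6 - 2*2 = 6 - 4 = 2)
j(O)*Y(57) = 2*2 = 4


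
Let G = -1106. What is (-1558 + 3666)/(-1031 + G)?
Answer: -2108/2137 ≈ -0.98643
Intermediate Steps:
(-1558 + 3666)/(-1031 + G) = (-1558 + 3666)/(-1031 - 1106) = 2108/(-2137) = 2108*(-1/2137) = -2108/2137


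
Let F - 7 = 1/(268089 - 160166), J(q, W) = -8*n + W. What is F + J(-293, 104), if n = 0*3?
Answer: 11979454/107923 ≈ 111.00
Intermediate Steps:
n = 0
J(q, W) = W (J(q, W) = -8*0 + W = 0 + W = W)
F = 755462/107923 (F = 7 + 1/(268089 - 160166) = 7 + 1/107923 = 755462/107923 ≈ 7.0000)
F + J(-293, 104) = 755462/107923 + 104 = 11979454/107923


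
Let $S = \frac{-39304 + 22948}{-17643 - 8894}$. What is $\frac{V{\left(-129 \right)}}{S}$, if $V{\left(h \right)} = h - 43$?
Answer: $- \frac{1141091}{4089} \approx -279.06$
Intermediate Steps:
$V{\left(h \right)} = -43 + h$
$S = \frac{16356}{26537}$ ($S = - \frac{16356}{-26537} = \left(-16356\right) \left(- \frac{1}{26537}\right) = \frac{16356}{26537} \approx 0.61635$)
$\frac{V{\left(-129 \right)}}{S} = \frac{-43 - 129}{\frac{16356}{26537}} = \left(-172\right) \frac{26537}{16356} = - \frac{1141091}{4089}$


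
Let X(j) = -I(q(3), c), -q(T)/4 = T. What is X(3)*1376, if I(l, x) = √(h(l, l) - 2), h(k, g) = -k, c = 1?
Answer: -1376*√10 ≈ -4351.3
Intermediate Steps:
q(T) = -4*T
I(l, x) = √(-2 - l) (I(l, x) = √(-l - 2) = √(-2 - l))
X(j) = -√10 (X(j) = -√(-2 - (-4)*3) = -√(-2 - 1*(-12)) = -√(-2 + 12) = -√10)
X(3)*1376 = -√10*1376 = -1376*√10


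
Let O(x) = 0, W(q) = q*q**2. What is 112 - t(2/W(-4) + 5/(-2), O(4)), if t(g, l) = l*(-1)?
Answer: 112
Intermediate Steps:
W(q) = q**3
t(g, l) = -l
112 - t(2/W(-4) + 5/(-2), O(4)) = 112 - (-1)*0 = 112 - 1*0 = 112 + 0 = 112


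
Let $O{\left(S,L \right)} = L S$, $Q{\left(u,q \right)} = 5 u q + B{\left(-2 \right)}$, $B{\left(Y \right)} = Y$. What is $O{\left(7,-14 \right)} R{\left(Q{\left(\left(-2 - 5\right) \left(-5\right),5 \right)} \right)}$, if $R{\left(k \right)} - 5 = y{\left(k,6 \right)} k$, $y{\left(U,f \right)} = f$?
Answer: $-513814$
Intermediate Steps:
$Q{\left(u,q \right)} = -2 + 5 q u$ ($Q{\left(u,q \right)} = 5 u q - 2 = 5 q u - 2 = -2 + 5 q u$)
$R{\left(k \right)} = 5 + 6 k$
$O{\left(7,-14 \right)} R{\left(Q{\left(\left(-2 - 5\right) \left(-5\right),5 \right)} \right)} = \left(-14\right) 7 \left(5 + 6 \left(-2 + 5 \cdot 5 \left(-2 - 5\right) \left(-5\right)\right)\right) = - 98 \left(5 + 6 \left(-2 + 5 \cdot 5 \left(\left(-7\right) \left(-5\right)\right)\right)\right) = - 98 \left(5 + 6 \left(-2 + 5 \cdot 5 \cdot 35\right)\right) = - 98 \left(5 + 6 \left(-2 + 875\right)\right) = - 98 \left(5 + 6 \cdot 873\right) = - 98 \left(5 + 5238\right) = \left(-98\right) 5243 = -513814$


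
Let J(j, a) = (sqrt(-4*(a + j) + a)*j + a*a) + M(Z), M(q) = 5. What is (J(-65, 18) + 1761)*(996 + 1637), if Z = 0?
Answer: 5502970 - 171145*sqrt(206) ≈ 3.0466e+6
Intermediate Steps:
J(j, a) = 5 + a**2 + j*sqrt(-4*j - 3*a) (J(j, a) = (sqrt(-4*(a + j) + a)*j + a*a) + 5 = (sqrt((-4*a - 4*j) + a)*j + a**2) + 5 = (sqrt(-4*j - 3*a)*j + a**2) + 5 = (j*sqrt(-4*j - 3*a) + a**2) + 5 = (a**2 + j*sqrt(-4*j - 3*a)) + 5 = 5 + a**2 + j*sqrt(-4*j - 3*a))
(J(-65, 18) + 1761)*(996 + 1637) = ((5 + 18**2 - 65*sqrt(-4*(-65) - 3*18)) + 1761)*(996 + 1637) = ((5 + 324 - 65*sqrt(260 - 54)) + 1761)*2633 = ((5 + 324 - 65*sqrt(206)) + 1761)*2633 = ((329 - 65*sqrt(206)) + 1761)*2633 = (2090 - 65*sqrt(206))*2633 = 5502970 - 171145*sqrt(206)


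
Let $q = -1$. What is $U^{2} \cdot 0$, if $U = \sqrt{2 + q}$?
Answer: $0$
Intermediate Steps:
$U = 1$ ($U = \sqrt{2 - 1} = \sqrt{1} = 1$)
$U^{2} \cdot 0 = 1^{2} \cdot 0 = 1 \cdot 0 = 0$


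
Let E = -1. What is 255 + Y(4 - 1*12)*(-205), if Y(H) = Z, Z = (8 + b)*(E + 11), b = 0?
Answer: -16145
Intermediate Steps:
Z = 80 (Z = (8 + 0)*(-1 + 11) = 8*10 = 80)
Y(H) = 80
255 + Y(4 - 1*12)*(-205) = 255 + 80*(-205) = 255 - 16400 = -16145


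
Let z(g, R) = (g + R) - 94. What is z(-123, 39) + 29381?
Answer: 29203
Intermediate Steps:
z(g, R) = -94 + R + g (z(g, R) = (R + g) - 94 = -94 + R + g)
z(-123, 39) + 29381 = (-94 + 39 - 123) + 29381 = -178 + 29381 = 29203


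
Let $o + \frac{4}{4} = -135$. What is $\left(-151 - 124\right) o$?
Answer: $37400$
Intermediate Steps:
$o = -136$ ($o = -1 - 135 = -136$)
$\left(-151 - 124\right) o = \left(-151 - 124\right) \left(-136\right) = \left(-275\right) \left(-136\right) = 37400$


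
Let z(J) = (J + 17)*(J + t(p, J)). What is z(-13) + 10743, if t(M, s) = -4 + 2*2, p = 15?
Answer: 10691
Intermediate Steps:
t(M, s) = 0 (t(M, s) = -4 + 4 = 0)
z(J) = J*(17 + J) (z(J) = (J + 17)*(J + 0) = (17 + J)*J = J*(17 + J))
z(-13) + 10743 = -13*(17 - 13) + 10743 = -13*4 + 10743 = -52 + 10743 = 10691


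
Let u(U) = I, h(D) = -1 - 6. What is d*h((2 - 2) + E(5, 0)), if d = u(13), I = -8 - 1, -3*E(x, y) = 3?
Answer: 63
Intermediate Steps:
E(x, y) = -1 (E(x, y) = -⅓*3 = -1)
h(D) = -7
I = -9
u(U) = -9
d = -9
d*h((2 - 2) + E(5, 0)) = -9*(-7) = 63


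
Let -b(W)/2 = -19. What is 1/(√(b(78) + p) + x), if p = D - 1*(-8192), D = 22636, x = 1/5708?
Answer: -5708/1005653294623 + 32581264*√30866/1005653294623 ≈ 0.0056919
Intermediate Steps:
x = 1/5708 ≈ 0.00017519
b(W) = 38 (b(W) = -2*(-19) = 38)
p = 30828 (p = 22636 - 1*(-8192) = 22636 + 8192 = 30828)
1/(√(b(78) + p) + x) = 1/(√(38 + 30828) + 1/5708) = 1/(√30866 + 1/5708) = 1/(1/5708 + √30866)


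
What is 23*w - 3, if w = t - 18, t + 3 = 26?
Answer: 112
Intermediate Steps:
t = 23 (t = -3 + 26 = 23)
w = 5 (w = 23 - 18 = 5)
23*w - 3 = 23*5 - 3 = 115 - 3 = 112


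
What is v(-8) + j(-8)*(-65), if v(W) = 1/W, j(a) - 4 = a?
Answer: 2079/8 ≈ 259.88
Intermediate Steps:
j(a) = 4 + a
v(-8) + j(-8)*(-65) = 1/(-8) + (4 - 8)*(-65) = -⅛ - 4*(-65) = -⅛ + 260 = 2079/8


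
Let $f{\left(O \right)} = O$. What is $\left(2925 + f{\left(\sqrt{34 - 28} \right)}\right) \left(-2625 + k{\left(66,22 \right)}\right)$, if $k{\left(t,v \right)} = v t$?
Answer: $-3431025 - 1173 \sqrt{6} \approx -3.4339 \cdot 10^{6}$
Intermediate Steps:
$k{\left(t,v \right)} = t v$
$\left(2925 + f{\left(\sqrt{34 - 28} \right)}\right) \left(-2625 + k{\left(66,22 \right)}\right) = \left(2925 + \sqrt{34 - 28}\right) \left(-2625 + 66 \cdot 22\right) = \left(2925 + \sqrt{6}\right) \left(-2625 + 1452\right) = \left(2925 + \sqrt{6}\right) \left(-1173\right) = -3431025 - 1173 \sqrt{6}$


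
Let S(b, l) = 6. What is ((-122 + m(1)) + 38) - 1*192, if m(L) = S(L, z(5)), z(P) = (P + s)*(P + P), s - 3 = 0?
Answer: -270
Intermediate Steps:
s = 3 (s = 3 + 0 = 3)
z(P) = 2*P*(3 + P) (z(P) = (P + 3)*(P + P) = (3 + P)*(2*P) = 2*P*(3 + P))
m(L) = 6
((-122 + m(1)) + 38) - 1*192 = ((-122 + 6) + 38) - 1*192 = (-116 + 38) - 192 = -78 - 192 = -270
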